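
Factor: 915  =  3^1 * 5^1*61^1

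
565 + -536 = 29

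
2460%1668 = 792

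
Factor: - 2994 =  - 2^1*3^1*499^1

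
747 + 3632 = 4379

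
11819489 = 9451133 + 2368356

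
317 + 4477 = 4794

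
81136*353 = 28641008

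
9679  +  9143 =18822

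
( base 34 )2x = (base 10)101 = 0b1100101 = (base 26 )3n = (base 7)203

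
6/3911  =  6/3911 =0.00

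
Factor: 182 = 2^1*7^1 * 13^1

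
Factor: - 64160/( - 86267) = 2^5*5^1*281^( - 1)*307^(- 1)*401^1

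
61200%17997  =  7209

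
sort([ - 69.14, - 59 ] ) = [ - 69.14, - 59 ]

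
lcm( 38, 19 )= 38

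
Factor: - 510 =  - 2^1*3^1*5^1 * 17^1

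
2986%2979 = 7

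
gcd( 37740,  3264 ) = 204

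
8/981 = 8/981= 0.01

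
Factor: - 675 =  - 3^3*5^2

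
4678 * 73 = 341494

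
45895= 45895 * 1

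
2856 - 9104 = - 6248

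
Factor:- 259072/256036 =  - 256/253=-2^8*11^( - 1 )*23^( - 1 )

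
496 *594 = 294624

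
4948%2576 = 2372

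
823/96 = 823/96 = 8.57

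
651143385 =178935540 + 472207845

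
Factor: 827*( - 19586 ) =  - 16197622  =  - 2^1*  7^1*827^1*1399^1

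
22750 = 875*26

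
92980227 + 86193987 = 179174214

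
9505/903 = 10 + 475/903 = 10.53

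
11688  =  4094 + 7594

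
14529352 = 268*54214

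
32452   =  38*854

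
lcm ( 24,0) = 0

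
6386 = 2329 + 4057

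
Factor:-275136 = -2^6*3^1*1433^1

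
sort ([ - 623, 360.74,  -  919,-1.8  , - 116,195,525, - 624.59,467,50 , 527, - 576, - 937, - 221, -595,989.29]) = [ - 937,-919,  -  624.59, - 623, - 595, - 576, - 221,-116, - 1.8,50 , 195,360.74,467,525, 527,  989.29]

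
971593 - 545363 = 426230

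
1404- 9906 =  - 8502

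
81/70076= 81/70076 =0.00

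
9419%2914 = 677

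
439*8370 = 3674430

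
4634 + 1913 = 6547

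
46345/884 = 52  +  29/68 = 52.43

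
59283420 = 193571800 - 134288380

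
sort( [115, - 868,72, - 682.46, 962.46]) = [ - 868, - 682.46, 72 , 115,962.46 ] 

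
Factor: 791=7^1*113^1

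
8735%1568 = 895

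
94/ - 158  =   - 47/79  =  - 0.59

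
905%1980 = 905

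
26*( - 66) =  - 1716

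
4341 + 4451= 8792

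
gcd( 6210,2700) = 270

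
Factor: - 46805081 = - 229^1*313^1*653^1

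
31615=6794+24821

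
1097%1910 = 1097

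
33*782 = 25806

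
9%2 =1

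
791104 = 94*8416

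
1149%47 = 21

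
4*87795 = 351180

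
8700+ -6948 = 1752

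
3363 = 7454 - 4091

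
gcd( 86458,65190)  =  2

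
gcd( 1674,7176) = 6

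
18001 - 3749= 14252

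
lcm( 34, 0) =0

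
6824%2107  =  503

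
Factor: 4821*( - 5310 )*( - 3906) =99991686060= 2^2*3^5* 5^1*7^1*31^1*59^1 * 1607^1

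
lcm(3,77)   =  231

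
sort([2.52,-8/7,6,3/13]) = [ - 8/7, 3/13,2.52,  6 ] 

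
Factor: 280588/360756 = 3^ ( - 2) * 7^1 =7/9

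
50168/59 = 850 + 18/59 = 850.31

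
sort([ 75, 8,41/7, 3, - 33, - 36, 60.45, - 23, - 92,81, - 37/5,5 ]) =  [ - 92, - 36, -33, - 23, - 37/5 , 3,5, 41/7,8 , 60.45,75,81] 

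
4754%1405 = 539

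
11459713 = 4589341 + 6870372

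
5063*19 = 96197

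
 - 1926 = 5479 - 7405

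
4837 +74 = 4911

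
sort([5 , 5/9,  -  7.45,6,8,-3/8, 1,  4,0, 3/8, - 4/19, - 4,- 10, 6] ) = [ - 10,  -  7.45, - 4, - 3/8, - 4/19, 0, 3/8, 5/9, 1,  4,5, 6, 6, 8]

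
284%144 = 140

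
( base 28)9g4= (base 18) 1532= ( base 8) 16524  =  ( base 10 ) 7508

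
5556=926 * 6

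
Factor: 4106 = 2^1 * 2053^1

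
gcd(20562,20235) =3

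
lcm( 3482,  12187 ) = 24374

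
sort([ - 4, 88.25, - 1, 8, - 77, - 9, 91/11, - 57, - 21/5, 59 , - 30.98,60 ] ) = [ - 77, - 57 , - 30.98, - 9, - 21/5, - 4, - 1,8 , 91/11, 59,60,88.25] 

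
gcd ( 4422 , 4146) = 6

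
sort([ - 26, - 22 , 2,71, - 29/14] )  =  [ - 26,-22, - 29/14,2,  71]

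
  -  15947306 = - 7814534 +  - 8132772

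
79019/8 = 9877 + 3/8 = 9877.38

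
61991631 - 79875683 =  - 17884052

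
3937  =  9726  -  5789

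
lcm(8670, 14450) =43350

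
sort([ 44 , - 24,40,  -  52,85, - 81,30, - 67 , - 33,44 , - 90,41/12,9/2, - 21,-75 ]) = [  -  90, - 81, - 75, - 67,-52, - 33, - 24, - 21,41/12,9/2, 30,40, 44,44 , 85 ]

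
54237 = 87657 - 33420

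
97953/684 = 143 + 47/228 = 143.21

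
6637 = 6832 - 195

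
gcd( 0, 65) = 65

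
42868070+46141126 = 89009196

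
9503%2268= 431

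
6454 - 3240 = 3214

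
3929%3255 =674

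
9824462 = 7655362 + 2169100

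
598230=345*1734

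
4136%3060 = 1076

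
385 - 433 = - 48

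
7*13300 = 93100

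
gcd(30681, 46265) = 487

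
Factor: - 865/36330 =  - 1/42 = -2^( - 1) *3^( - 1 )*7^( - 1) 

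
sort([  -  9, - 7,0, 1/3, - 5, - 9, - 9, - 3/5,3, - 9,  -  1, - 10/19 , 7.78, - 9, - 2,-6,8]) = [ - 9, - 9, - 9, - 9,-9,- 7, - 6 , - 5, - 2, - 1, - 3/5 , - 10/19, 0,  1/3, 3, 7.78,  8]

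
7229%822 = 653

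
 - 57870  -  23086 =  - 80956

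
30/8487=10/2829 = 0.00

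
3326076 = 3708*897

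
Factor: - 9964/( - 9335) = 2^2 * 5^( - 1 )*47^1*53^1 * 1867^ (-1 )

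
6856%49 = 45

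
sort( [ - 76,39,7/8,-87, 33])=[-87, - 76,7/8, 33, 39]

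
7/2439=7/2439 = 0.00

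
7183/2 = 7183/2 = 3591.50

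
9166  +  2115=11281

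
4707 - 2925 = 1782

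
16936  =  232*73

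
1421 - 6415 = - 4994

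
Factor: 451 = 11^1*41^1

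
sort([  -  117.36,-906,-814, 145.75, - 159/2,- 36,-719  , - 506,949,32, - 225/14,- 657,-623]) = [- 906,-814, - 719, - 657,-623, - 506,-117.36,- 159/2, - 36, - 225/14, 32,145.75, 949]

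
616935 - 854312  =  -237377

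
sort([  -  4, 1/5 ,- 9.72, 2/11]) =[ - 9.72, -4,2/11,1/5]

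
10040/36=2510/9 = 278.89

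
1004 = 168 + 836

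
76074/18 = 12679/3 = 4226.33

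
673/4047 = 673/4047= 0.17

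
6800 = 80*85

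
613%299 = 15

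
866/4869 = 866/4869 = 0.18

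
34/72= 17/36  =  0.47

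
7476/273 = 356/13 = 27.38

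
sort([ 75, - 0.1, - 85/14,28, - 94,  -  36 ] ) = [- 94, - 36 , - 85/14, - 0.1 , 28, 75 ]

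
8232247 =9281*887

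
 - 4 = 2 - 6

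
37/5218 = 37/5218 = 0.01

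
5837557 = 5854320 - 16763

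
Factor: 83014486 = 2^1*313^1*  132611^1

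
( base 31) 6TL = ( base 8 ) 15036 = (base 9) 10148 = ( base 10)6686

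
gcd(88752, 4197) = 3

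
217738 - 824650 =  - 606912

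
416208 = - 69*(- 6032 )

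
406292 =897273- 490981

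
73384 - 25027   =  48357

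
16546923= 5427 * 3049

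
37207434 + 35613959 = 72821393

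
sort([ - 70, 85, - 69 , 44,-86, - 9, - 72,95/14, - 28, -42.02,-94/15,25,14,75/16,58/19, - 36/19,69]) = [ - 86, - 72, - 70, - 69,-42.02, - 28, - 9, - 94/15 , - 36/19,58/19,75/16, 95/14, 14,25,44,69,85]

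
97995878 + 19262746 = 117258624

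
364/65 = 28/5 = 5.60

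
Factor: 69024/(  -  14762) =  - 2^4*3^1*11^( - 2)*61^(-1) * 719^1 = - 34512/7381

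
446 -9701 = -9255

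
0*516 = 0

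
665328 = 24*27722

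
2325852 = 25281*92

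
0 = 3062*0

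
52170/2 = 26085 = 26085.00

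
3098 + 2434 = 5532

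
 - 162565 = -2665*61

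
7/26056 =7/26056 = 0.00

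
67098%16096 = 2714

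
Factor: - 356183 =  -59^1*6037^1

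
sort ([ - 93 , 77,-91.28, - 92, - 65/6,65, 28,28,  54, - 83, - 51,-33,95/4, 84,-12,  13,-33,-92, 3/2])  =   [ - 93,-92, - 92 ,-91.28, - 83, - 51 , - 33 ,-33, - 12, - 65/6, 3/2 , 13, 95/4, 28, 28,54, 65, 77, 84 ] 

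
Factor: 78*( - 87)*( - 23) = 2^1*3^2*13^1*23^1*29^1= 156078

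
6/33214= 3/16607 = 0.00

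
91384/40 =2284  +  3/5 = 2284.60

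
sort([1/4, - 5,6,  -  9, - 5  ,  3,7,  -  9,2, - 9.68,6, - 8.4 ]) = [ - 9.68,-9, - 9,-8.4, - 5, - 5,  1/4,2,3, 6,6,  7]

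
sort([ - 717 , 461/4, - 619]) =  [-717, -619, 461/4] 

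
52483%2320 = 1443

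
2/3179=2/3179 = 0.00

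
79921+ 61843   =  141764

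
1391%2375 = 1391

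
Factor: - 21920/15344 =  - 10/7 = -  2^1 * 5^1*7^( - 1 ) 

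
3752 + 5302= 9054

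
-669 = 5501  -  6170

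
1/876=1/876=0.00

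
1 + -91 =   -  90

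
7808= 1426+6382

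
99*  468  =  46332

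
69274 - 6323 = 62951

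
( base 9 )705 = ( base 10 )572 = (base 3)210012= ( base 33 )hb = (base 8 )1074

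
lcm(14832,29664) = 29664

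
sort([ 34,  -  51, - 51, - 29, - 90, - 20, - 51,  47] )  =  [-90, - 51, - 51, - 51, - 29, - 20,34,47 ]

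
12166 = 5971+6195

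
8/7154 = 4/3577 = 0.00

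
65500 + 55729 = 121229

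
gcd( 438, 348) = 6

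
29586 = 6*4931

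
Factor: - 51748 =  - 2^2*17^1*761^1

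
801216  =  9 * 89024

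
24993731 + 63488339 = 88482070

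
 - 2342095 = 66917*(-35)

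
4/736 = 1/184=0.01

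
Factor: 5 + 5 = 10 = 2^1 * 5^1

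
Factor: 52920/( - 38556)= - 2^1*3^(  -  1 ) * 5^1* 7^1 *17^ ( - 1)  =  - 70/51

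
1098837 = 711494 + 387343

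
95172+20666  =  115838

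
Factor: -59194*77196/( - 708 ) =2^1* 7^1 * 17^1*59^( - 1 )*919^1 * 1741^1= 380795002/59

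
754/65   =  58/5 = 11.60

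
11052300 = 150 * 73682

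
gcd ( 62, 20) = 2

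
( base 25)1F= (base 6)104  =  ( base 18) 24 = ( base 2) 101000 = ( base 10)40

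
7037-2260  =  4777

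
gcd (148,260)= 4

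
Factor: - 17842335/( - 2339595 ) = 1189489/155973 = 3^ ( - 1)*7^1*251^1*677^1*51991^( -1 ) 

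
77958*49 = 3819942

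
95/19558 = 95/19558 = 0.00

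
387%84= 51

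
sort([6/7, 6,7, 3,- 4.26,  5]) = [ - 4.26,6/7,3,5,6,7 ] 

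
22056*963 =21239928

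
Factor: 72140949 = 3^4*  23^1*38723^1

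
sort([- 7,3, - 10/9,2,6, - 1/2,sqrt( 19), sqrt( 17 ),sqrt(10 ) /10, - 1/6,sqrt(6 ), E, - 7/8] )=[ - 7,-10/9, - 7/8 ,-1/2, - 1/6, sqrt( 10)/10,  2,sqrt( 6 ),E,3,sqrt( 17),sqrt(19 ),6]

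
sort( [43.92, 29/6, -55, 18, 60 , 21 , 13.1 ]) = [ - 55,29/6 , 13.1, 18, 21 , 43.92,60]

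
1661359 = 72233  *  23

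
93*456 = 42408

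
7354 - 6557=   797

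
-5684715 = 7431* ( - 765)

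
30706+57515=88221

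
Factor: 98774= 2^1 * 13^1 * 29^1*131^1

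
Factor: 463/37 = 37^( - 1)*463^1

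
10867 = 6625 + 4242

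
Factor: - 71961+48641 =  -23320 = -2^3 * 5^1 *11^1*53^1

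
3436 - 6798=- 3362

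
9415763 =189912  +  9225851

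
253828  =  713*356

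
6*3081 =18486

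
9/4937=9/4937 = 0.00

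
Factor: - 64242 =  - 2^1*3^2*43^1 * 83^1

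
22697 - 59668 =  - 36971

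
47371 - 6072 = 41299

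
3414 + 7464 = 10878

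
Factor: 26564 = 2^2 *29^1*229^1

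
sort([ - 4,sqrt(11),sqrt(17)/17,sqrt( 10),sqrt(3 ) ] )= [-4,sqrt( 17 ) /17, sqrt(3),sqrt( 10),sqrt(11 ) ] 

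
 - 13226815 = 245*(-53987)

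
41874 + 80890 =122764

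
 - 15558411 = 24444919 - 40003330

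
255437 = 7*36491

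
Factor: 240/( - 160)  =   - 3/2 = -  2^(-1)*3^1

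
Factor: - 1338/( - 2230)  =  3^1*5^( - 1)= 3/5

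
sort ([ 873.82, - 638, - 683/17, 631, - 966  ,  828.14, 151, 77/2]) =[ - 966, - 638, - 683/17, 77/2, 151,631,828.14,873.82]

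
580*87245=50602100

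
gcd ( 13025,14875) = 25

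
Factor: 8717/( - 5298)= - 2^(- 1 )*3^(-1)*23^1*379^1*883^( - 1) 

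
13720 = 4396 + 9324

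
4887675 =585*8355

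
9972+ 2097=12069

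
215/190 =1 + 5/38 = 1.13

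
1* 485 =485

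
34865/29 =34865/29 = 1202.24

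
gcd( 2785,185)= 5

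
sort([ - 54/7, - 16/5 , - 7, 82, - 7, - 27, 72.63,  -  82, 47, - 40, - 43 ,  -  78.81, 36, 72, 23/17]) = [ - 82, - 78.81, -43, - 40,-27, - 54/7, - 7, - 7,-16/5,  23/17, 36,47, 72, 72.63, 82]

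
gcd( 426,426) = 426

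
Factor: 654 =2^1*3^1*109^1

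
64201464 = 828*77538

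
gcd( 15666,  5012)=14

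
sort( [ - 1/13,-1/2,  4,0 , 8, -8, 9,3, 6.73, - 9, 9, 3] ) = [ - 9, - 8, - 1/2 , - 1/13,0,3,3,4, 6.73 , 8, 9, 9 ]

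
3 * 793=2379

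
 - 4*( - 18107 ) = 72428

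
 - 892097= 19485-911582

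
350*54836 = 19192600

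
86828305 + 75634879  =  162463184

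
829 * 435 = 360615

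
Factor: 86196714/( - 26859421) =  - 2^1*3^1*509^( - 1 )*1051^1*13669^1*52769^( -1 ) 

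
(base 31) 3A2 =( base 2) 110001111011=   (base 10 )3195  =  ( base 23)60l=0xC7B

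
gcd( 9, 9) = 9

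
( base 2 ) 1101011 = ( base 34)35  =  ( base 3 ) 10222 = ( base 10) 107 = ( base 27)3Q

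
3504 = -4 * ( - 876 ) 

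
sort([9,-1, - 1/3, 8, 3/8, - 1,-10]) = [ - 10 ,-1,-1, - 1/3 , 3/8, 8,  9 ] 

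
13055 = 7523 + 5532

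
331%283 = 48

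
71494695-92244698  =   -20750003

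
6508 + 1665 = 8173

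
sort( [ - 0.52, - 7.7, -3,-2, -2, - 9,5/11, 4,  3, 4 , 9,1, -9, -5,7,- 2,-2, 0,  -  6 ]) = [ - 9, -9, - 7.7, - 6, - 5,-3,-2, - 2,- 2, - 2, - 0.52,0, 5/11 , 1, 3,4, 4, 7, 9 ] 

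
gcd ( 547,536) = 1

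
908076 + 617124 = 1525200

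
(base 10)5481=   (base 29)6F0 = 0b1010101101001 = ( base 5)133411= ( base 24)9C9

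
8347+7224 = 15571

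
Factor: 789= 3^1*263^1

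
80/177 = 80/177= 0.45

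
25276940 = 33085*764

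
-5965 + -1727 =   -  7692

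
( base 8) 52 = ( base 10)42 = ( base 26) 1g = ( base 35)17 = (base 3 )1120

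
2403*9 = 21627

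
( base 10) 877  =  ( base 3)1012111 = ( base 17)30A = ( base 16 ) 36D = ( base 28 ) 139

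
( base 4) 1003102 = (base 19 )bhc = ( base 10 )4306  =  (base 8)10322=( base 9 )5814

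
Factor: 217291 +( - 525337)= -308046  =  -2^1*3^1*51341^1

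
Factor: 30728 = 2^3*23^1*167^1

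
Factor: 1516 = 2^2 * 379^1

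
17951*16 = 287216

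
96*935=89760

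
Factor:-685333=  - 11^1*62303^1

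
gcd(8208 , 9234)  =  1026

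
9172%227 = 92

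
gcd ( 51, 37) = 1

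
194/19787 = 194/19787 = 0.01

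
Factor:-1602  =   - 2^1*3^2*89^1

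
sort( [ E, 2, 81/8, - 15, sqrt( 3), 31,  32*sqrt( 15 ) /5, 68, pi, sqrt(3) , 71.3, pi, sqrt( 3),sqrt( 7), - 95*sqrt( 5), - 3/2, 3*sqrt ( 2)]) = [  -  95*sqrt( 5), - 15, - 3/2, sqrt(3), sqrt(3), sqrt( 3), 2 , sqrt(7), E, pi,pi, 3*sqrt(2), 81/8,  32*sqrt( 15)/5 , 31,68, 71.3 ] 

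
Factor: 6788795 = 5^1* 13^1 * 19^1*23^1*239^1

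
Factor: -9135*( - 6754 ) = 2^1*3^2*5^1*7^1*11^1*29^1*307^1 = 61697790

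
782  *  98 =76636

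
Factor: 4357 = 4357^1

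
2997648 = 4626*648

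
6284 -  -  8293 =14577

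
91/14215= 91/14215=0.01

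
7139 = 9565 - 2426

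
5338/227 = 23  +  117/227 = 23.52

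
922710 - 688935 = 233775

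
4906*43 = 210958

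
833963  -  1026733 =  - 192770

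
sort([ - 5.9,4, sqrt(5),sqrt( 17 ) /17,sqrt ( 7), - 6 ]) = [ -6, - 5.9, sqrt (17) /17,  sqrt(5 ),sqrt( 7),4]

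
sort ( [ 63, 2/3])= [ 2/3, 63]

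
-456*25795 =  - 11762520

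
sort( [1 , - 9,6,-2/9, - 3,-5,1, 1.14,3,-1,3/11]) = [ - 9, - 5, - 3,-1,-2/9,3/11,1 , 1,1.14, 3, 6]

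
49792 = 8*6224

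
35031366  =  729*48054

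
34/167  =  34/167  =  0.20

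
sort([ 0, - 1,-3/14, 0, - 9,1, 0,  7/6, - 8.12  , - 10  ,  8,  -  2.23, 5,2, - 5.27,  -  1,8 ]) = [ -10,-9, - 8.12, - 5.27,-2.23, - 1, - 1,-3/14, 0, 0,0,1,7/6, 2,5,8,  8]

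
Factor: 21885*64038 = 2^1*3^2*5^1*13^1 *821^1*1459^1 = 1401471630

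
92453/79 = 92453/79 = 1170.29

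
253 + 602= 855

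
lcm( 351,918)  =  11934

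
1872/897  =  2 + 2/23  =  2.09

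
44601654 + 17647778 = 62249432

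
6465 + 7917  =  14382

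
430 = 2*215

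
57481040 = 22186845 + 35294195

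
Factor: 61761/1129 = 3^1*7^1*17^1*173^1*1129^( - 1)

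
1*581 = 581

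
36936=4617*8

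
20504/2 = 10252 =10252.00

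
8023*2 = 16046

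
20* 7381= 147620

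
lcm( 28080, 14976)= 224640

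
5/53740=1/10748 = 0.00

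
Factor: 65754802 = 2^1*89^1*369409^1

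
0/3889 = 0 = 0.00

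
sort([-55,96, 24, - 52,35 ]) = [  -  55, - 52 , 24,35 , 96]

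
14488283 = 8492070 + 5996213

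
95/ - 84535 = -19/16907 = -0.00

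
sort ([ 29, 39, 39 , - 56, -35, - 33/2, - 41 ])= [-56, - 41,  -  35, - 33/2,  29,  39,  39 ] 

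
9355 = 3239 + 6116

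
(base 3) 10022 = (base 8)131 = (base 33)2n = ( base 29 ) 32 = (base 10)89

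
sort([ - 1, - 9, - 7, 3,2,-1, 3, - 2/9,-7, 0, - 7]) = [-9, - 7,-7, - 7, - 1, - 1, -2/9,0,  2,3, 3 ]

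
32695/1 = 32695 =32695.00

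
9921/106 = 9921/106 = 93.59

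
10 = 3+7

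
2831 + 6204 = 9035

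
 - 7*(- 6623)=46361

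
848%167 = 13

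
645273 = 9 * 71697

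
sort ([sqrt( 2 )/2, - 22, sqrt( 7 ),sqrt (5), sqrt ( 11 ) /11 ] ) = [ - 22, sqrt (11 )/11,sqrt(2)/2, sqrt(5 ), sqrt(  7) ] 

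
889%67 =18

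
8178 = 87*94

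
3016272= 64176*47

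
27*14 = 378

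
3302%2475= 827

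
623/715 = 623/715 = 0.87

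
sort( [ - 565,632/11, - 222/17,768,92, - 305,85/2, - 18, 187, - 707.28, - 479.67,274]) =[ - 707.28, - 565, - 479.67, - 305, - 18, - 222/17,85/2, 632/11,92,187, 274, 768]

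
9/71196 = 3/23732 = 0.00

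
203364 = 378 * 538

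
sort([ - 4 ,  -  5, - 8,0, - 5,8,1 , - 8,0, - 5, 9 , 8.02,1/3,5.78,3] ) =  [ - 8, - 8, - 5, - 5 , - 5, - 4,0,0,1/3,1, 3,5.78, 8,8.02,9]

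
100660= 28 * 3595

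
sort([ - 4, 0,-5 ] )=[-5, - 4, 0 ] 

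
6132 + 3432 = 9564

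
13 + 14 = 27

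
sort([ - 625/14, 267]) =[ - 625/14,267] 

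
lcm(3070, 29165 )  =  58330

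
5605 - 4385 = 1220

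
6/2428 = 3/1214 = 0.00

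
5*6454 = 32270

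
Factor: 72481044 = 2^2*3^1*421^1*14347^1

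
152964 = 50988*3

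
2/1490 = 1/745 = 0.00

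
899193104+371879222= 1271072326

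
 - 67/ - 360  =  67/360= 0.19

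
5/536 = 5/536= 0.01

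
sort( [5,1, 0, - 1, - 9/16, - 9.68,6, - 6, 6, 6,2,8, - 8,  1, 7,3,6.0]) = [ - 9.68, - 8, - 6, - 1 , - 9/16,0,1,1,  2,3, 5,6,6,6, 6.0,7,8]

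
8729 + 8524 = 17253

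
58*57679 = 3345382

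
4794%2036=722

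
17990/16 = 1124  +  3/8 = 1124.38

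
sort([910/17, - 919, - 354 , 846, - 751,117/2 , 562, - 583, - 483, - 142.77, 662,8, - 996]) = [ - 996, - 919,-751, - 583, - 483, - 354,-142.77,8, 910/17, 117/2, 562,662,846]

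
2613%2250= 363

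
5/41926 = 5/41926 = 0.00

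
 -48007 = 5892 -53899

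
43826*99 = 4338774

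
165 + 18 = 183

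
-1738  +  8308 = 6570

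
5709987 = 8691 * 657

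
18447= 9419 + 9028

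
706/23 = 706/23 = 30.70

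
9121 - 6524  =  2597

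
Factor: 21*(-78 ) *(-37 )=60606 = 2^1*3^2*7^1* 13^1*37^1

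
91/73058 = 91/73058 =0.00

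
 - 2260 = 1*(-2260)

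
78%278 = 78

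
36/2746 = 18/1373 = 0.01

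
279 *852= 237708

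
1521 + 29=1550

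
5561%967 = 726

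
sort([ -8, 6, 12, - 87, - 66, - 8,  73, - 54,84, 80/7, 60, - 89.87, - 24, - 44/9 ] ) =[ - 89.87, - 87, - 66, - 54,  -  24, - 8, - 8, - 44/9,6,80/7, 12,60,73,84]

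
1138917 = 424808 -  -714109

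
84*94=7896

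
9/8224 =9/8224 = 0.00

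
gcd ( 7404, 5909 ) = 1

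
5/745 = 1/149 = 0.01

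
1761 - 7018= - 5257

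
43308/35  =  43308/35 = 1237.37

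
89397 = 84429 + 4968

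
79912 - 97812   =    -  17900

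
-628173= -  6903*91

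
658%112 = 98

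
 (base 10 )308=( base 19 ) g4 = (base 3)102102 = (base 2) 100110100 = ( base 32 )9k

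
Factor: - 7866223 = -17^1*462719^1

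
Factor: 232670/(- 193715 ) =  - 2^1*17^ (-1)*43^( -1 )*439^1 = - 878/731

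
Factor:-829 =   -  829^1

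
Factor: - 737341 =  - 11^1* 17^1*3943^1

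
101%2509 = 101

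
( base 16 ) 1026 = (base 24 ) 746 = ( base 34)3JK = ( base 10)4134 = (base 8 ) 10046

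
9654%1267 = 785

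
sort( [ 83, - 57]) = [ - 57,83]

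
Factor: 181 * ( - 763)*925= - 127745275 = - 5^2 *7^1*37^1 * 109^1*181^1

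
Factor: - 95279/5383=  - 7^(- 1 ) * 769^( - 1)*95279^1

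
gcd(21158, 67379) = 71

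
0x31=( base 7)100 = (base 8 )61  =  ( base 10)49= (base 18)2D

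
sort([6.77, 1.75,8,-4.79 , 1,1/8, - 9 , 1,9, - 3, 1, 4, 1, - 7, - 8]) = [ - 9, - 8, - 7, - 4.79, - 3,1/8,1, 1,1,1, 1.75, 4, 6.77,8,9] 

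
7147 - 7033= 114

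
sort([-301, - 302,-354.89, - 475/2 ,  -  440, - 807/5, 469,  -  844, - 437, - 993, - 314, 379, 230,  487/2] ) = [ - 993, - 844, - 440, -437,-354.89, -314, - 302,  -  301,  -  475/2,-807/5, 230, 487/2 , 379, 469 ]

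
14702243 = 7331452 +7370791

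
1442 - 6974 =  -  5532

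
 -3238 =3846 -7084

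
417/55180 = 417/55180 = 0.01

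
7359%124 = 43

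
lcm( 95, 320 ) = 6080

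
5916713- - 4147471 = 10064184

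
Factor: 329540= 2^2*5^1 * 16477^1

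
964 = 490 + 474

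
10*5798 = 57980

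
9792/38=4896/19 = 257.68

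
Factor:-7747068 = - 2^2*3^1*7^1*92227^1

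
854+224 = 1078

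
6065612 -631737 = 5433875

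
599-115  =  484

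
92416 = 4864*19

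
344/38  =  172/19 = 9.05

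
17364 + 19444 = 36808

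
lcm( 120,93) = 3720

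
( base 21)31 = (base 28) 28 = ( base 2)1000000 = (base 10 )64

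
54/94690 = 27/47345 = 0.00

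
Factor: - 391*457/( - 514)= 178687/514  =  2^(-1)*17^1  *  23^1*257^ (-1) * 457^1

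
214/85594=107/42797 = 0.00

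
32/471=32/471 = 0.07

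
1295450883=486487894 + 808962989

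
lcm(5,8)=40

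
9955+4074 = 14029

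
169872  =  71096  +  98776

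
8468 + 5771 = 14239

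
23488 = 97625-74137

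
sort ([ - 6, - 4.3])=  [-6, - 4.3]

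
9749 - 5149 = 4600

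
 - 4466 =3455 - 7921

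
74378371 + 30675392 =105053763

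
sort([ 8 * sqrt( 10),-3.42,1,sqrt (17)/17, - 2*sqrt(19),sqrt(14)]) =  [ - 2*sqrt( 19 ), - 3.42,sqrt( 17 )/17, 1, sqrt( 14), 8*sqrt (10 )]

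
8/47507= 8/47507 = 0.00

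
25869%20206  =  5663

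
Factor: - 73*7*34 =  - 2^1*7^1*17^1*73^1 = - 17374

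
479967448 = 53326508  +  426640940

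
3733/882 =3733/882 = 4.23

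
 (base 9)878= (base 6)3155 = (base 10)719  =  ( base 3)222122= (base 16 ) 2CF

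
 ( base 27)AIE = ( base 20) J9A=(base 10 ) 7790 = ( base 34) 6p4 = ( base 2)1111001101110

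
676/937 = 676/937 =0.72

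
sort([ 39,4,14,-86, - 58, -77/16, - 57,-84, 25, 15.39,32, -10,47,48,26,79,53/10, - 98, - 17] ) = [ - 98, - 86, - 84,- 58, - 57, - 17 ,  -  10, - 77/16,4, 53/10,14,15.39,25,26,32,  39,47,48, 79]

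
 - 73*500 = - 36500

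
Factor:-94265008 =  - 2^4*59^1 * 61^1*1637^1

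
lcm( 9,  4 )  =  36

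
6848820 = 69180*99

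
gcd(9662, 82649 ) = 1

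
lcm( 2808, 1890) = 98280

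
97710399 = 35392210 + 62318189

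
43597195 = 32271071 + 11326124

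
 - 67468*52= - 3508336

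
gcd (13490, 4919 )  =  1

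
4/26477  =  4/26477 = 0.00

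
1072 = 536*2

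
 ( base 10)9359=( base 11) 7039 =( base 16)248f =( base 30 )ABT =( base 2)10010010001111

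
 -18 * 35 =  - 630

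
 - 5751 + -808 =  - 6559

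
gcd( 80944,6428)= 4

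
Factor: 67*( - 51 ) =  - 3^1*17^1* 67^1= - 3417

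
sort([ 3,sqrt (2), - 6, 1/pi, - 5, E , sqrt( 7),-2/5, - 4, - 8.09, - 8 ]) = [ - 8.09, - 8,-6, - 5 ,-4, - 2/5, 1/pi,sqrt(2 ) , sqrt( 7 ),  E,3]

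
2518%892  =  734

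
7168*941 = 6745088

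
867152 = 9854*88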